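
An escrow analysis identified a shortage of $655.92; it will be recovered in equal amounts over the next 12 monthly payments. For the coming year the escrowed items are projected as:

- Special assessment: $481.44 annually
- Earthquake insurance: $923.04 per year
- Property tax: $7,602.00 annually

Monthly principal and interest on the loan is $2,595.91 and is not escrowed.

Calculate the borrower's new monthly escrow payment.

Special assessment = $481.44
Earthquake insurance = $923.04
Property tax = $7,602.00
Annual escrow total = $481.44 + $923.04 + $7,602.00 = $9,006.48
Monthly = $9,006.48 ÷ 12 = $750.54
Shortage spread = $655.92 / 12 = $54.66/mo
New monthly escrow = $750.54 + $54.66 = $805.20

$805.20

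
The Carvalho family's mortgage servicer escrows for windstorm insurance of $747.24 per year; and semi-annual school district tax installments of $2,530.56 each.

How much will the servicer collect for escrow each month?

Windstorm insurance — $747.24 annually
School district tax — $2,530.56 × 2 = $5,061.12 annually
Total annual escrow = $747.24 + $5,061.12 = $5,808.36
Per month = $5,808.36 / 12 = $484.03

$484.03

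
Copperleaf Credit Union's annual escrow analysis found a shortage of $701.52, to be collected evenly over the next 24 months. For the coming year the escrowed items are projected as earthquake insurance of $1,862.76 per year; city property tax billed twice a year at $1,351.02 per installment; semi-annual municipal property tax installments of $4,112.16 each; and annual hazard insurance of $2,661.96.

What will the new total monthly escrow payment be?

$1,316.82

Earthquake insurance: $1,862.76 annually
City property tax: $1,351.02 × 2 = $2,702.04 annually
Municipal property tax: $4,112.16 × 2 = $8,224.32 annually
Hazard insurance: $2,661.96 annually
Yearly total = $1,862.76 + $2,702.04 + $8,224.32 + $2,661.96 = $15,451.08
Monthly = $15,451.08 / 12 = $1,287.59
Shortage spread = $701.52 ÷ 24 = $29.23/mo
New monthly escrow = $1,287.59 + $29.23 = $1,316.82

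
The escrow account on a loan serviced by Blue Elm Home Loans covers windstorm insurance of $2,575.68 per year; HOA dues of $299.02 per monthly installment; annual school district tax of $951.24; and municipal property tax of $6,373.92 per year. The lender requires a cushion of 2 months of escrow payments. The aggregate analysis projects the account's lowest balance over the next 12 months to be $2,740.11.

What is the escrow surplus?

Windstorm insurance — $2,575.68
HOA dues — $299.02 × 12 = $3,588.24
School district tax — $951.24
Municipal property tax — $6,373.92
Annual escrow total = $2,575.68 + $3,588.24 + $951.24 + $6,373.92 = $13,489.08
Per month = $13,489.08 / 12 = $1,124.09
Required reserve = 2 × $1,124.09 = $2,248.18
Excess over cushion: $2,740.11 − $2,248.18 = $491.93

$491.93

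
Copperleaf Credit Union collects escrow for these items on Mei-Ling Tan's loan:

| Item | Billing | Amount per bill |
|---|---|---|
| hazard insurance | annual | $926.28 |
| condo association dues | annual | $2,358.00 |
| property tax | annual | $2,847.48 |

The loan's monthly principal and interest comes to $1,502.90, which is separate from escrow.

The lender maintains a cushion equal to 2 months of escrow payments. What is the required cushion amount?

Hazard insurance: $926.28/yr
Condo association dues: $2,358.00/yr
Property tax: $2,847.48/yr
Yearly total = $926.28 + $2,358.00 + $2,847.48 = $6,131.76
Monthly = $6,131.76 ÷ 12 = $510.98
Cushion = 2 × $510.98 = $1,021.96

$1,021.96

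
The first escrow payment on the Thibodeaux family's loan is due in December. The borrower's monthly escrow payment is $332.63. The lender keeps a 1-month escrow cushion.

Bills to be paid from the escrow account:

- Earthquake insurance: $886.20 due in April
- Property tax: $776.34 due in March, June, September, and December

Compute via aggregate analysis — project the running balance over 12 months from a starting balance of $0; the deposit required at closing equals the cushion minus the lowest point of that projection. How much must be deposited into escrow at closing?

$1,219.44

Cushion = 1 × $332.63 = $332.63
Trial balance (start $0, +$332.63 each month, − disbursements):
  Dec: +$332.63 − $776.34 → -$443.71
  Jan: +$332.63 → -$111.08
  Feb: +$332.63 → $221.55
  Mar: +$332.63 − $776.34 → -$222.16
  Apr: +$332.63 − $886.20 → -$775.73
  May: +$332.63 → -$443.10
  Jun: +$332.63 − $776.34 → -$886.81
  Jul: +$332.63 → -$554.18
  Aug: +$332.63 → -$221.55
  Sep: +$332.63 − $776.34 → -$665.26
  Oct: +$332.63 → -$332.63
  Nov: +$332.63 → $0.00
Lowest trial balance = -$886.81 (Jun)
Initial deposit = cushion − low point = $332.63 − (-$886.81) = $1,219.44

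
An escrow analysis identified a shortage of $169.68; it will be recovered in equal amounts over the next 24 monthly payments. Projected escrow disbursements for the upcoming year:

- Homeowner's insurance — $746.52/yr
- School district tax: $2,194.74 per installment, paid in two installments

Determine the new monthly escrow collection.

$435.07

Homeowner's insurance: $746.52 per year
School district tax: $2,194.74 × 2 = $4,389.48 per year
Annual escrow total = $5,136.00
Monthly = $5,136.00 / 12 = $428.00
Shortage per month = $169.68 / 24 = $7.07
Adjusted monthly = $428.00 + $7.07 = $435.07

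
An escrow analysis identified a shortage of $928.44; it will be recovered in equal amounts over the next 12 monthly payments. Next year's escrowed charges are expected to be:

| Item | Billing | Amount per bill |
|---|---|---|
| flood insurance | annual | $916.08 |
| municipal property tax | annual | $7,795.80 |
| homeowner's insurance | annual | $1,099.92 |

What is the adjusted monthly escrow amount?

Flood insurance — $916.08 annually
Municipal property tax — $7,795.80 annually
Homeowner's insurance — $1,099.92 annually
Total annual escrow = $9,811.80
Monthly = $9,811.80 / 12 = $817.65
Monthly shortage recovery: $928.44 / 12 = $77.37
New monthly escrow = $817.65 + $77.37 = $895.02

$895.02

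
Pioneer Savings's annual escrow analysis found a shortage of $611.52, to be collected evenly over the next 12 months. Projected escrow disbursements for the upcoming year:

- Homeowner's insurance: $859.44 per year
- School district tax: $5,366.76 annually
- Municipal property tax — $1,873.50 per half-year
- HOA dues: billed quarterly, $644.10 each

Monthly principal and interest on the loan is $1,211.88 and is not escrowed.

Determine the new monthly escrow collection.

$1,096.76

Homeowner's insurance = $859.44 per year
School district tax = $5,366.76 per year
Municipal property tax = $1,873.50 × 2 = $3,747.00 per year
HOA dues = $644.10 × 4 = $2,576.40 per year
Yearly total = $12,549.60
Monthly escrow = $12,549.60 / 12 = $1,045.80
Shortage spread = $611.52 ÷ 12 = $50.96/mo
New monthly escrow = $1,045.80 + $50.96 = $1,096.76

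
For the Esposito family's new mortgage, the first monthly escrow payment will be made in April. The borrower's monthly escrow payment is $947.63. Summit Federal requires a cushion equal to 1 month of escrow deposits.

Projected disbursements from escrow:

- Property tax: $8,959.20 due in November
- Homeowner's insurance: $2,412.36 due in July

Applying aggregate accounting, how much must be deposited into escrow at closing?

$4,738.15

Cushion = 1 × $947.63 = $947.63
Trial balance (start $0, +$947.63 each month, − disbursements):
  Apr: +$947.63 → $947.63
  May: +$947.63 → $1,895.26
  Jun: +$947.63 → $2,842.89
  Jul: +$947.63 − $2,412.36 → $1,378.16
  Aug: +$947.63 → $2,325.79
  Sep: +$947.63 → $3,273.42
  Oct: +$947.63 → $4,221.05
  Nov: +$947.63 − $8,959.20 → -$3,790.52
  Dec: +$947.63 → -$2,842.89
  Jan: +$947.63 → -$1,895.26
  Feb: +$947.63 → -$947.63
  Mar: +$947.63 → $0.00
Lowest trial balance = -$3,790.52 (Nov)
Initial deposit = cushion − low point = $947.63 − (-$3,790.52) = $4,738.15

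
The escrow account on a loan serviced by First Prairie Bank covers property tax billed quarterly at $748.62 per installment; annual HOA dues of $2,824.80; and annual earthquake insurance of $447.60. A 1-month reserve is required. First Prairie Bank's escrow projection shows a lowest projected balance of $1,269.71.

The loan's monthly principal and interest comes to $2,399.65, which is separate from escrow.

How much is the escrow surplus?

$747.47

Property tax: $748.62 × 4 = $2,994.48 annually
HOA dues: $2,824.80 annually
Earthquake insurance: $447.60 annually
Total per year = $6,266.88
Base monthly escrow = $6,266.88 ÷ 12 = $522.24
Cushion = 1 × $522.24 = $522.24
Surplus = $1,269.71 − $522.24 = $747.47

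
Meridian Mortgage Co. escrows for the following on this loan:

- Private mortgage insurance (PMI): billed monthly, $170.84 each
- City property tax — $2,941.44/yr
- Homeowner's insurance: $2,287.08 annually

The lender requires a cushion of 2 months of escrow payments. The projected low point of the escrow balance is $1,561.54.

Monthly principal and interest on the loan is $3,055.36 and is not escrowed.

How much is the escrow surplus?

Private mortgage insurance (PMI): $170.84 × 12 = $2,050.08
City property tax: $2,941.44
Homeowner's insurance: $2,287.08
Yearly total = $2,050.08 + $2,941.44 + $2,287.08 = $7,278.60
Monthly escrow = $7,278.60 ÷ 12 = $606.55
Required cushion = 2 × $606.55 = $1,213.10
Surplus = $1,561.54 − $1,213.10 = $348.44

$348.44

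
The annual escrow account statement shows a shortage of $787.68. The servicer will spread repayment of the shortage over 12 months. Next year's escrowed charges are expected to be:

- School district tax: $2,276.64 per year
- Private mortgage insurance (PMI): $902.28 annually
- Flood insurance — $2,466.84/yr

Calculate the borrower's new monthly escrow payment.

School district tax — $2,276.64/yr
Private mortgage insurance (PMI) — $902.28/yr
Flood insurance — $2,466.84/yr
Annual escrow total = $5,645.76
Monthly = $5,645.76 ÷ 12 = $470.48
Shortage per month = $787.68 / 12 = $65.64
New monthly escrow = $470.48 + $65.64 = $536.12

$536.12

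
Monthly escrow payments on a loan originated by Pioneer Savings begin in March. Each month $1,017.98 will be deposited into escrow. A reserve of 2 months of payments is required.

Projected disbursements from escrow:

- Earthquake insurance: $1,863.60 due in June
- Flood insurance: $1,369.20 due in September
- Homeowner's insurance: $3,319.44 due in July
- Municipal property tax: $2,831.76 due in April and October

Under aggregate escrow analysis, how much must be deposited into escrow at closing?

Cushion = 2 × $1,017.98 = $2,035.96
Trial balance (start $0, +$1,017.98 each month, − disbursements):
  Mar: +$1,017.98 → $1,017.98
  Apr: +$1,017.98 − $2,831.76 → -$795.80
  May: +$1,017.98 → $222.18
  Jun: +$1,017.98 − $1,863.60 → -$623.44
  Jul: +$1,017.98 − $3,319.44 → -$2,924.90
  Aug: +$1,017.98 → -$1,906.92
  Sep: +$1,017.98 − $1,369.20 → -$2,258.14
  Oct: +$1,017.98 − $2,831.76 → -$4,071.92
  Nov: +$1,017.98 → -$3,053.94
  Dec: +$1,017.98 → -$2,035.96
  Jan: +$1,017.98 → -$1,017.98
  Feb: +$1,017.98 → $0.00
Lowest trial balance = -$4,071.92 (Oct)
Initial deposit = cushion − low point = $2,035.96 − (-$4,071.92) = $6,107.88

$6,107.88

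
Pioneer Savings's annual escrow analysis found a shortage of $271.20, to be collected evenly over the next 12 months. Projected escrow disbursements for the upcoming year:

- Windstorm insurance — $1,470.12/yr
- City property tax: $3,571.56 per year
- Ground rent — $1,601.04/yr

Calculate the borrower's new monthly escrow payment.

$576.16

Windstorm insurance: $1,470.12
City property tax: $3,571.56
Ground rent: $1,601.04
Annual escrow total = $1,470.12 + $3,571.56 + $1,601.04 = $6,642.72
Monthly = $6,642.72 / 12 = $553.56
Shortage per month = $271.20 / 12 = $22.60
New monthly escrow = $553.56 + $22.60 = $576.16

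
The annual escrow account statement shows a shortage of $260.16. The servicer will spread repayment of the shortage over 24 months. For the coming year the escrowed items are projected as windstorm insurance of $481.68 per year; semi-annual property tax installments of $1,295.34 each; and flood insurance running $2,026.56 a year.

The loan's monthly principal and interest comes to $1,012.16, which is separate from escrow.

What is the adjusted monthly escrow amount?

Windstorm insurance: $481.68 annually
Property tax: $1,295.34 × 2 = $2,590.68 annually
Flood insurance: $2,026.56 annually
Combined annual = $481.68 + $2,590.68 + $2,026.56 = $5,098.92
Monthly escrow = $5,098.92 ÷ 12 = $424.91
Monthly shortage recovery: $260.16 ÷ 24 = $10.84
Adjusted monthly = $424.91 + $10.84 = $435.75

$435.75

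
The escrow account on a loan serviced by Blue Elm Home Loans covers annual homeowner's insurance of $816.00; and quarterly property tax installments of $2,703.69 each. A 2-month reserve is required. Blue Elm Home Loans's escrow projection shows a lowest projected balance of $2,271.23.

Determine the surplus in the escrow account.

Homeowner's insurance = $816.00
Property tax = $2,703.69 × 4 = $10,814.76
Total annual escrow = $816.00 + $10,814.76 = $11,630.76
Base monthly escrow = $11,630.76 ÷ 12 = $969.23
Required cushion = 2 × $969.23 = $1,938.46
Excess over cushion: $2,271.23 − $1,938.46 = $332.77

$332.77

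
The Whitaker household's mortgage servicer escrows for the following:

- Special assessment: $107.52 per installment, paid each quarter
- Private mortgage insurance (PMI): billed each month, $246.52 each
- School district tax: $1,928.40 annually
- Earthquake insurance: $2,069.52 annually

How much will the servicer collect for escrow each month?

Special assessment: $107.52 × 4 = $430.08
Private mortgage insurance (PMI): $246.52 × 12 = $2,958.24
School district tax: $1,928.40
Earthquake insurance: $2,069.52
Yearly total = $7,386.24
Base monthly escrow = $7,386.24 ÷ 12 = $615.52

$615.52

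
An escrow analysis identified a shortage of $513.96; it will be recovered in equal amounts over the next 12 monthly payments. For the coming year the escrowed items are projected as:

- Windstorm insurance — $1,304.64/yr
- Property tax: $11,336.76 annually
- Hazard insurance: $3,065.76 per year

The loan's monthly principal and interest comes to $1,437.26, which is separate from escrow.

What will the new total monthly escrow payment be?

Windstorm insurance = $1,304.64/yr
Property tax = $11,336.76/yr
Hazard insurance = $3,065.76/yr
Total annual escrow = $1,304.64 + $11,336.76 + $3,065.76 = $15,707.16
Monthly escrow = $15,707.16 / 12 = $1,308.93
Monthly shortage recovery: $513.96 ÷ 12 = $42.83
New monthly escrow = $1,308.93 + $42.83 = $1,351.76

$1,351.76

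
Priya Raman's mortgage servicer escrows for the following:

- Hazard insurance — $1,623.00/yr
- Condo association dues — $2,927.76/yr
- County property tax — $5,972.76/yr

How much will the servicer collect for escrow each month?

$876.96

Hazard insurance: $1,623.00 per year
Condo association dues: $2,927.76 per year
County property tax: $5,972.76 per year
Combined annual = $1,623.00 + $2,927.76 + $5,972.76 = $10,523.52
Monthly = $10,523.52 / 12 = $876.96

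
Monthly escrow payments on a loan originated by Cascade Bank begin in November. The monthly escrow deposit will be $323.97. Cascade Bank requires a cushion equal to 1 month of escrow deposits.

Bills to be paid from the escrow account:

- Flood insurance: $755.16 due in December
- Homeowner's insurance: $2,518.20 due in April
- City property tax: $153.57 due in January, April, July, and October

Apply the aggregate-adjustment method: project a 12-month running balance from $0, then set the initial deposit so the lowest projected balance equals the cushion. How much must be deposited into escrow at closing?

Cushion = 1 × $323.97 = $323.97
Trial balance (start $0, +$323.97 each month, − disbursements):
  Nov: +$323.97 → $323.97
  Dec: +$323.97 − $755.16 → -$107.22
  Jan: +$323.97 − $153.57 → $63.18
  Feb: +$323.97 → $387.15
  Mar: +$323.97 → $711.12
  Apr: +$323.97 − $2,671.77 → -$1,636.68
  May: +$323.97 → -$1,312.71
  Jun: +$323.97 → -$988.74
  Jul: +$323.97 − $153.57 → -$818.34
  Aug: +$323.97 → -$494.37
  Sep: +$323.97 → -$170.40
  Oct: +$323.97 − $153.57 → $0.00
Lowest trial balance = -$1,636.68 (Apr)
Initial deposit = cushion − low point = $323.97 − (-$1,636.68) = $1,960.65

$1,960.65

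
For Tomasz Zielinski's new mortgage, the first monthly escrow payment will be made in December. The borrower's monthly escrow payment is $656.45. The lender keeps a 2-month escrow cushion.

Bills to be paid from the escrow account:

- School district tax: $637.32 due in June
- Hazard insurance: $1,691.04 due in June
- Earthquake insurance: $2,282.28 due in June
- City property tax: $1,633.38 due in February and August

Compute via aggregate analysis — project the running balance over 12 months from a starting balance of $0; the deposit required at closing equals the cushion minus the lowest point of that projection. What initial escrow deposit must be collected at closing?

$3,282.25

Cushion = 2 × $656.45 = $1,312.90
Trial balance (start $0, +$656.45 each month, − disbursements):
  Dec: +$656.45 → $656.45
  Jan: +$656.45 → $1,312.90
  Feb: +$656.45 − $1,633.38 → $335.97
  Mar: +$656.45 → $992.42
  Apr: +$656.45 → $1,648.87
  May: +$656.45 → $2,305.32
  Jun: +$656.45 − $4,610.64 → -$1,648.87
  Jul: +$656.45 → -$992.42
  Aug: +$656.45 − $1,633.38 → -$1,969.35
  Sep: +$656.45 → -$1,312.90
  Oct: +$656.45 → -$656.45
  Nov: +$656.45 → $0.00
Lowest trial balance = -$1,969.35 (Aug)
Initial deposit = cushion − low point = $1,312.90 − (-$1,969.35) = $3,282.25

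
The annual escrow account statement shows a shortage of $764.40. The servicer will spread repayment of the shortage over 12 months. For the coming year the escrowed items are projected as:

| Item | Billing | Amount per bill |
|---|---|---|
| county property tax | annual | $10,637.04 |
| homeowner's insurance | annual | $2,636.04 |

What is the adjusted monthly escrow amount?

County property tax = $10,637.04 per year
Homeowner's insurance = $2,636.04 per year
Combined annual = $10,637.04 + $2,636.04 = $13,273.08
Base monthly escrow = $13,273.08 / 12 = $1,106.09
Shortage spread = $764.40 ÷ 12 = $63.70/mo
New monthly escrow = $1,106.09 + $63.70 = $1,169.79

$1,169.79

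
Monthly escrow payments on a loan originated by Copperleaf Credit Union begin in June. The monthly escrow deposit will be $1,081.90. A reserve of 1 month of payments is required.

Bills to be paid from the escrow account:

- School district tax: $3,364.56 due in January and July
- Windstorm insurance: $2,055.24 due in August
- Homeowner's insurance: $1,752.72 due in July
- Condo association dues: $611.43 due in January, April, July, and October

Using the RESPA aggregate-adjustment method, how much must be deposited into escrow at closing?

Cushion = 1 × $1,081.90 = $1,081.90
Trial balance (start $0, +$1,081.90 each month, − disbursements):
  Jun: +$1,081.90 → $1,081.90
  Jul: +$1,081.90 − $5,728.71 → -$3,564.91
  Aug: +$1,081.90 − $2,055.24 → -$4,538.25
  Sep: +$1,081.90 → -$3,456.35
  Oct: +$1,081.90 − $611.43 → -$2,985.88
  Nov: +$1,081.90 → -$1,903.98
  Dec: +$1,081.90 → -$822.08
  Jan: +$1,081.90 − $3,975.99 → -$3,716.17
  Feb: +$1,081.90 → -$2,634.27
  Mar: +$1,081.90 → -$1,552.37
  Apr: +$1,081.90 − $611.43 → -$1,081.90
  May: +$1,081.90 → $0.00
Lowest trial balance = -$4,538.25 (Aug)
Initial deposit = cushion − low point = $1,081.90 − (-$4,538.25) = $5,620.15

$5,620.15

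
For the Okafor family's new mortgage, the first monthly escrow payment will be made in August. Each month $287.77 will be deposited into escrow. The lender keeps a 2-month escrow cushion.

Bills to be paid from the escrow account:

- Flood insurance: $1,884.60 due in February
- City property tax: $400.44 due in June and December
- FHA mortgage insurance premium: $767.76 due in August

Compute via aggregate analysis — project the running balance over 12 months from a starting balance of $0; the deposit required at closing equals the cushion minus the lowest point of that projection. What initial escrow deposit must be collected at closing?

Cushion = 2 × $287.77 = $575.54
Trial balance (start $0, +$287.77 each month, − disbursements):
  Aug: +$287.77 − $767.76 → -$479.99
  Sep: +$287.77 → -$192.22
  Oct: +$287.77 → $95.55
  Nov: +$287.77 → $383.32
  Dec: +$287.77 − $400.44 → $270.65
  Jan: +$287.77 → $558.42
  Feb: +$287.77 − $1,884.60 → -$1,038.41
  Mar: +$287.77 → -$750.64
  Apr: +$287.77 → -$462.87
  May: +$287.77 → -$175.10
  Jun: +$287.77 − $400.44 → -$287.77
  Jul: +$287.77 → $0.00
Lowest trial balance = -$1,038.41 (Feb)
Initial deposit = cushion − low point = $575.54 − (-$1,038.41) = $1,613.95

$1,613.95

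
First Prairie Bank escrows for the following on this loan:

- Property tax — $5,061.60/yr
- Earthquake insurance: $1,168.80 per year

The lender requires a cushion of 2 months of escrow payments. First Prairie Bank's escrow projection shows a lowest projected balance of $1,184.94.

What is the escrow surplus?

Property tax = $5,061.60
Earthquake insurance = $1,168.80
Total per year = $5,061.60 + $1,168.80 = $6,230.40
Per month = $6,230.40 / 12 = $519.20
Required reserve = 2 × $519.20 = $1,038.40
Surplus = $1,184.94 − $1,038.40 = $146.54

$146.54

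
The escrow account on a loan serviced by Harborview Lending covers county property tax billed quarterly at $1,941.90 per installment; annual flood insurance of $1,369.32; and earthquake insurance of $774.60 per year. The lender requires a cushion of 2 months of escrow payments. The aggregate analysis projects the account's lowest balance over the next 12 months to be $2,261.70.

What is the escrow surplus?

$609.78

County property tax — $1,941.90 × 4 = $7,767.60
Flood insurance — $1,369.32
Earthquake insurance — $774.60
Yearly total = $7,767.60 + $1,369.32 + $774.60 = $9,911.52
Per month = $9,911.52 / 12 = $825.96
Cushion = 2 × $825.96 = $1,651.92
Surplus = $2,261.70 − $1,651.92 = $609.78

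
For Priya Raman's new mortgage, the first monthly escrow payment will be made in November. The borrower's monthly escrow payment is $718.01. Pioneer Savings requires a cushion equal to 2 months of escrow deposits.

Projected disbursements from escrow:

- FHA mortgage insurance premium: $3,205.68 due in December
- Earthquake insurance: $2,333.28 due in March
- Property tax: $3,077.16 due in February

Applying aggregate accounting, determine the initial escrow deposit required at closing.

Cushion = 2 × $718.01 = $1,436.02
Trial balance (start $0, +$718.01 each month, − disbursements):
  Nov: +$718.01 → $718.01
  Dec: +$718.01 − $3,205.68 → -$1,769.66
  Jan: +$718.01 → -$1,051.65
  Feb: +$718.01 − $3,077.16 → -$3,410.80
  Mar: +$718.01 − $2,333.28 → -$5,026.07
  Apr: +$718.01 → -$4,308.06
  May: +$718.01 → -$3,590.05
  Jun: +$718.01 → -$2,872.04
  Jul: +$718.01 → -$2,154.03
  Aug: +$718.01 → -$1,436.02
  Sep: +$718.01 → -$718.01
  Oct: +$718.01 → $0.00
Lowest trial balance = -$5,026.07 (Mar)
Initial deposit = cushion − low point = $1,436.02 − (-$5,026.07) = $6,462.09

$6,462.09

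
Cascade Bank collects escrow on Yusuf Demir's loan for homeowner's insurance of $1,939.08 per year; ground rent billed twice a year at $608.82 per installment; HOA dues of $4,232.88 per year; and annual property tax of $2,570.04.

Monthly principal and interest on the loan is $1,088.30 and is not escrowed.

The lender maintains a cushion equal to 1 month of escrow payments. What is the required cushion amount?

$829.97

Homeowner's insurance = $1,939.08 per year
Ground rent = $608.82 × 2 = $1,217.64 per year
HOA dues = $4,232.88 per year
Property tax = $2,570.04 per year
Total annual escrow = $9,959.64
Monthly = $9,959.64 / 12 = $829.97
Reserve = 1 × $829.97 = $829.97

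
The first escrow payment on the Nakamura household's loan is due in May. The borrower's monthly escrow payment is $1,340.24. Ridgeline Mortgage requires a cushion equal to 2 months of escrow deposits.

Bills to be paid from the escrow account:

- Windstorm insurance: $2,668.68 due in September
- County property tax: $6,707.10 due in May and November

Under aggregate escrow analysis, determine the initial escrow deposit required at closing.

$9,381.68

Cushion = 2 × $1,340.24 = $2,680.48
Trial balance (start $0, +$1,340.24 each month, − disbursements):
  May: +$1,340.24 − $6,707.10 → -$5,366.86
  Jun: +$1,340.24 → -$4,026.62
  Jul: +$1,340.24 → -$2,686.38
  Aug: +$1,340.24 → -$1,346.14
  Sep: +$1,340.24 − $2,668.68 → -$2,674.58
  Oct: +$1,340.24 → -$1,334.34
  Nov: +$1,340.24 − $6,707.10 → -$6,701.20
  Dec: +$1,340.24 → -$5,360.96
  Jan: +$1,340.24 → -$4,020.72
  Feb: +$1,340.24 → -$2,680.48
  Mar: +$1,340.24 → -$1,340.24
  Apr: +$1,340.24 → $0.00
Lowest trial balance = -$6,701.20 (Nov)
Initial deposit = cushion − low point = $2,680.48 − (-$6,701.20) = $9,381.68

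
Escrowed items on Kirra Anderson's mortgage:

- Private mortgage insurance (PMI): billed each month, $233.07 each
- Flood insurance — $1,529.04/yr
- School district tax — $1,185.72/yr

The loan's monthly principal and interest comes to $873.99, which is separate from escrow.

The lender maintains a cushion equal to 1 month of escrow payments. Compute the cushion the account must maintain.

Private mortgage insurance (PMI): $233.07 × 12 = $2,796.84/yr
Flood insurance: $1,529.04/yr
School district tax: $1,185.72/yr
Annual escrow total = $2,796.84 + $1,529.04 + $1,185.72 = $5,511.60
Base monthly escrow = $5,511.60 / 12 = $459.30
Cushion = 1 × $459.30 = $459.30

$459.30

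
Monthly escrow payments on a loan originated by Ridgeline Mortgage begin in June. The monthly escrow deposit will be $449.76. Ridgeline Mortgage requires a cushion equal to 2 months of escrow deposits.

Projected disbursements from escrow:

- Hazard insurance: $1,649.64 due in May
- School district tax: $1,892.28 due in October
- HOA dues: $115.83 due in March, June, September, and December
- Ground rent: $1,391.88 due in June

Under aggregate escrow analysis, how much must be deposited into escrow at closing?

Cushion = 2 × $449.76 = $899.52
Trial balance (start $0, +$449.76 each month, − disbursements):
  Jun: +$449.76 − $1,507.71 → -$1,057.95
  Jul: +$449.76 → -$608.19
  Aug: +$449.76 → -$158.43
  Sep: +$449.76 − $115.83 → $175.50
  Oct: +$449.76 − $1,892.28 → -$1,267.02
  Nov: +$449.76 → -$817.26
  Dec: +$449.76 − $115.83 → -$483.33
  Jan: +$449.76 → -$33.57
  Feb: +$449.76 → $416.19
  Mar: +$449.76 − $115.83 → $750.12
  Apr: +$449.76 → $1,199.88
  May: +$449.76 − $1,649.64 → $0.00
Lowest trial balance = -$1,267.02 (Oct)
Initial deposit = cushion − low point = $899.52 − (-$1,267.02) = $2,166.54

$2,166.54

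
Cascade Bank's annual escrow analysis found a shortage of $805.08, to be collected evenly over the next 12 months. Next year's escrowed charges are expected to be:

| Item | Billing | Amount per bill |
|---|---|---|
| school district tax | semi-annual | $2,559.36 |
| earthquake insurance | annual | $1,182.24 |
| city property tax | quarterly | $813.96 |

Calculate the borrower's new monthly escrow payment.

$863.49

School district tax: $2,559.36 × 2 = $5,118.72 per year
Earthquake insurance: $1,182.24 per year
City property tax: $813.96 × 4 = $3,255.84 per year
Yearly total = $5,118.72 + $1,182.24 + $3,255.84 = $9,556.80
Monthly escrow = $9,556.80 ÷ 12 = $796.40
Monthly shortage recovery: $805.08 ÷ 12 = $67.09
New monthly escrow = $796.40 + $67.09 = $863.49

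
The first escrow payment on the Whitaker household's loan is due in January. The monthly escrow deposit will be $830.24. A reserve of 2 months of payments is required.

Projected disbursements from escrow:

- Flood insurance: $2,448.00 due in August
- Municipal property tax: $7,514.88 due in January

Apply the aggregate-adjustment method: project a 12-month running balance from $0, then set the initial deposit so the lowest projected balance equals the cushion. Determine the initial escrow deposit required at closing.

$8,345.12

Cushion = 2 × $830.24 = $1,660.48
Trial balance (start $0, +$830.24 each month, − disbursements):
  Jan: +$830.24 − $7,514.88 → -$6,684.64
  Feb: +$830.24 → -$5,854.40
  Mar: +$830.24 → -$5,024.16
  Apr: +$830.24 → -$4,193.92
  May: +$830.24 → -$3,363.68
  Jun: +$830.24 → -$2,533.44
  Jul: +$830.24 → -$1,703.20
  Aug: +$830.24 − $2,448.00 → -$3,320.96
  Sep: +$830.24 → -$2,490.72
  Oct: +$830.24 → -$1,660.48
  Nov: +$830.24 → -$830.24
  Dec: +$830.24 → $0.00
Lowest trial balance = -$6,684.64 (Jan)
Initial deposit = cushion − low point = $1,660.48 − (-$6,684.64) = $8,345.12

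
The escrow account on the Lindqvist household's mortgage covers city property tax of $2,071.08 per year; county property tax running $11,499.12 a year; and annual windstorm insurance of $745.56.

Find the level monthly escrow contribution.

City property tax — $2,071.08 per year
County property tax — $11,499.12 per year
Windstorm insurance — $745.56 per year
Total annual escrow = $14,315.76
Base monthly escrow = $14,315.76 / 12 = $1,192.98

$1,192.98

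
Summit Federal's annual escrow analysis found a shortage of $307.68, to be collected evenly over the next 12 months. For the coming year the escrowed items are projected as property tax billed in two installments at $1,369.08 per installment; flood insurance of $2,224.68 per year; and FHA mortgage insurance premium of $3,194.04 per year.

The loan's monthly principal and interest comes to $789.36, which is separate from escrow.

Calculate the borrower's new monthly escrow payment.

Property tax: $1,369.08 × 2 = $2,738.16
Flood insurance: $2,224.68
FHA mortgage insurance premium: $3,194.04
Yearly total = $8,156.88
Monthly = $8,156.88 / 12 = $679.74
Shortage per month = $307.68 / 12 = $25.64
New monthly escrow = $679.74 + $25.64 = $705.38

$705.38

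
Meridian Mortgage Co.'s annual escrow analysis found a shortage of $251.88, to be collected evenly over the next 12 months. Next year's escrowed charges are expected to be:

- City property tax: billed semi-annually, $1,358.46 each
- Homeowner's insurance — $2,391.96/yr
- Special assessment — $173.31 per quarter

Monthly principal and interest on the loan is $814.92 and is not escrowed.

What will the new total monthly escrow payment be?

City property tax — $1,358.46 × 2 = $2,716.92/yr
Homeowner's insurance — $2,391.96/yr
Special assessment — $173.31 × 4 = $693.24/yr
Total annual escrow = $2,716.92 + $2,391.96 + $693.24 = $5,802.12
Monthly = $5,802.12 / 12 = $483.51
Shortage per month = $251.88 / 12 = $20.99
New monthly escrow = $483.51 + $20.99 = $504.50

$504.50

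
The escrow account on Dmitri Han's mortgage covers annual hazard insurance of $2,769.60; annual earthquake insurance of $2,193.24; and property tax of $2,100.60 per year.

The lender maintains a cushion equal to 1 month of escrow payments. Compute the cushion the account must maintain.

$588.62

Hazard insurance: $2,769.60
Earthquake insurance: $2,193.24
Property tax: $2,100.60
Combined annual = $7,063.44
Base monthly escrow = $7,063.44 ÷ 12 = $588.62
Required cushion = 1 × $588.62 = $588.62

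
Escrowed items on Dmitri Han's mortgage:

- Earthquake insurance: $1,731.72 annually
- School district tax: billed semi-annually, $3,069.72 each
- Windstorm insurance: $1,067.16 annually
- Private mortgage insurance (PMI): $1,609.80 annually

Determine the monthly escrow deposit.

Earthquake insurance: $1,731.72
School district tax: $3,069.72 × 2 = $6,139.44
Windstorm insurance: $1,067.16
Private mortgage insurance (PMI): $1,609.80
Total annual escrow = $10,548.12
Per month = $10,548.12 ÷ 12 = $879.01

$879.01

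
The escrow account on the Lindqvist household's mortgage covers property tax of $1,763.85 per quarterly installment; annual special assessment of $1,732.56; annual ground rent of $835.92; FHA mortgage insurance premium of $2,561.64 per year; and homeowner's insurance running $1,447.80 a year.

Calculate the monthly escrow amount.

$1,136.11

Property tax — $1,763.85 × 4 = $7,055.40/yr
Special assessment — $1,732.56/yr
Ground rent — $835.92/yr
FHA mortgage insurance premium — $2,561.64/yr
Homeowner's insurance — $1,447.80/yr
Yearly total = $13,633.32
Monthly escrow = $13,633.32 ÷ 12 = $1,136.11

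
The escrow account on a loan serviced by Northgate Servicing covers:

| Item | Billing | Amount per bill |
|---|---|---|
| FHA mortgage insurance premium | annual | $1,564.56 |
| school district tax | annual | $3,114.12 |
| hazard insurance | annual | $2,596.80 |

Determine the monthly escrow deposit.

FHA mortgage insurance premium = $1,564.56 annually
School district tax = $3,114.12 annually
Hazard insurance = $2,596.80 annually
Total annual escrow = $7,275.48
Per month = $7,275.48 ÷ 12 = $606.29

$606.29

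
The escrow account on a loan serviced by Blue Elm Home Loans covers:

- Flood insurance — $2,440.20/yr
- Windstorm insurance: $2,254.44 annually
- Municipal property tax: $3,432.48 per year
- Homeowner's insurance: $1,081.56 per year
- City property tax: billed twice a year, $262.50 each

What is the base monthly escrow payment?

$811.14

Flood insurance: $2,440.20/yr
Windstorm insurance: $2,254.44/yr
Municipal property tax: $3,432.48/yr
Homeowner's insurance: $1,081.56/yr
City property tax: $262.50 × 2 = $525.00/yr
Combined annual = $9,733.68
Monthly = $9,733.68 / 12 = $811.14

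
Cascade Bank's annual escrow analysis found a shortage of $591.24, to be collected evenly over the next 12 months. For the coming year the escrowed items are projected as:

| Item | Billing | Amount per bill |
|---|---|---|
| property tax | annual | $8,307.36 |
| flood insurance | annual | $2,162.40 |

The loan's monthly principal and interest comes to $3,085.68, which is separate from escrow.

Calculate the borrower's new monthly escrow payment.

$921.75

Property tax = $8,307.36 annually
Flood insurance = $2,162.40 annually
Annual escrow total = $8,307.36 + $2,162.40 = $10,469.76
Monthly escrow = $10,469.76 / 12 = $872.48
Shortage spread = $591.24 ÷ 12 = $49.27/mo
Adjusted monthly = $872.48 + $49.27 = $921.75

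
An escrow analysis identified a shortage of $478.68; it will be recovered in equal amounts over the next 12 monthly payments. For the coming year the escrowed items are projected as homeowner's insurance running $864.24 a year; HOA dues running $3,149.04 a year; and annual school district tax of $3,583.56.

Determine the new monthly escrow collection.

$672.96

Homeowner's insurance — $864.24
HOA dues — $3,149.04
School district tax — $3,583.56
Combined annual = $7,596.84
Monthly escrow = $7,596.84 ÷ 12 = $633.07
Monthly shortage recovery: $478.68 / 12 = $39.89
Adjusted monthly = $633.07 + $39.89 = $672.96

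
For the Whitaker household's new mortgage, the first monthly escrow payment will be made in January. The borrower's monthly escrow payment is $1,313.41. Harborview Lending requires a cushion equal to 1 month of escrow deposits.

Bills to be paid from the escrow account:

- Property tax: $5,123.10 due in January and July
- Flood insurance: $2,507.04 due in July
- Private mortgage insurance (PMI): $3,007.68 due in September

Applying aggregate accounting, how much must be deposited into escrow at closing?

Cushion = 1 × $1,313.41 = $1,313.41
Trial balance (start $0, +$1,313.41 each month, − disbursements):
  Jan: +$1,313.41 − $5,123.10 → -$3,809.69
  Feb: +$1,313.41 → -$2,496.28
  Mar: +$1,313.41 → -$1,182.87
  Apr: +$1,313.41 → $130.54
  May: +$1,313.41 → $1,443.95
  Jun: +$1,313.41 → $2,757.36
  Jul: +$1,313.41 − $7,630.14 → -$3,559.37
  Aug: +$1,313.41 → -$2,245.96
  Sep: +$1,313.41 − $3,007.68 → -$3,940.23
  Oct: +$1,313.41 → -$2,626.82
  Nov: +$1,313.41 → -$1,313.41
  Dec: +$1,313.41 → $0.00
Lowest trial balance = -$3,940.23 (Sep)
Initial deposit = cushion − low point = $1,313.41 − (-$3,940.23) = $5,253.64

$5,253.64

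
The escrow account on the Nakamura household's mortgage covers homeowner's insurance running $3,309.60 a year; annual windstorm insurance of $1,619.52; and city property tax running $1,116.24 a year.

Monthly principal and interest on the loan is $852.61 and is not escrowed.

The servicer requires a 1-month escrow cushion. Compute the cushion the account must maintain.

$503.78

Homeowner's insurance = $3,309.60 per year
Windstorm insurance = $1,619.52 per year
City property tax = $1,116.24 per year
Combined annual = $6,045.36
Per month = $6,045.36 / 12 = $503.78
Reserve = 1 × $503.78 = $503.78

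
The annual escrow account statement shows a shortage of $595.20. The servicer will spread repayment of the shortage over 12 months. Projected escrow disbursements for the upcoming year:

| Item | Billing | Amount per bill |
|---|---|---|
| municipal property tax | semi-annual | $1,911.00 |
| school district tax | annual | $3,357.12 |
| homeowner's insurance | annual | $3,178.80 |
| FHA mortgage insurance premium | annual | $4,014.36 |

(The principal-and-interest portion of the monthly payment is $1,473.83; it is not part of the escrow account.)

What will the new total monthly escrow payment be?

$1,247.29

Municipal property tax — $1,911.00 × 2 = $3,822.00/yr
School district tax — $3,357.12/yr
Homeowner's insurance — $3,178.80/yr
FHA mortgage insurance premium — $4,014.36/yr
Combined annual = $3,822.00 + $3,357.12 + $3,178.80 + $4,014.36 = $14,372.28
Monthly = $14,372.28 / 12 = $1,197.69
Shortage spread = $595.20 ÷ 12 = $49.60/mo
New monthly escrow = $1,197.69 + $49.60 = $1,247.29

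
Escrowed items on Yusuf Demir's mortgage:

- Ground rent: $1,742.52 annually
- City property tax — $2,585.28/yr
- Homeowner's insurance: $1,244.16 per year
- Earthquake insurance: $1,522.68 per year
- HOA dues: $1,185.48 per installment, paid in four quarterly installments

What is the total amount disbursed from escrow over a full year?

$11,836.56

Ground rent = $1,742.52/yr
City property tax = $2,585.28/yr
Homeowner's insurance = $1,244.16/yr
Earthquake insurance = $1,522.68/yr
HOA dues = $1,185.48 × 4 = $4,741.92/yr
Annual escrow total = $1,742.52 + $2,585.28 + $1,244.16 + $1,522.68 + $4,741.92 = $11,836.56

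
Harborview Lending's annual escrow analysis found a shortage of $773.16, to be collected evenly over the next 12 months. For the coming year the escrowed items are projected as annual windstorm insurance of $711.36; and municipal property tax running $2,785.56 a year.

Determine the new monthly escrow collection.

Windstorm insurance: $711.36
Municipal property tax: $2,785.56
Annual escrow total = $711.36 + $2,785.56 = $3,496.92
Base monthly escrow = $3,496.92 / 12 = $291.41
Monthly shortage recovery: $773.16 / 12 = $64.43
Adjusted monthly = $291.41 + $64.43 = $355.84

$355.84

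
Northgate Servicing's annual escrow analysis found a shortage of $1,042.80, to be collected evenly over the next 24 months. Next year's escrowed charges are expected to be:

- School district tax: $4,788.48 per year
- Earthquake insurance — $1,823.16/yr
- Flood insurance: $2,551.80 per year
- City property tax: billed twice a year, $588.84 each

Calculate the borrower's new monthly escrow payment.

School district tax = $4,788.48/yr
Earthquake insurance = $1,823.16/yr
Flood insurance = $2,551.80/yr
City property tax = $588.84 × 2 = $1,177.68/yr
Total per year = $4,788.48 + $1,823.16 + $2,551.80 + $1,177.68 = $10,341.12
Per month = $10,341.12 ÷ 12 = $861.76
Shortage per month = $1,042.80 / 24 = $43.45
Adjusted monthly = $861.76 + $43.45 = $905.21

$905.21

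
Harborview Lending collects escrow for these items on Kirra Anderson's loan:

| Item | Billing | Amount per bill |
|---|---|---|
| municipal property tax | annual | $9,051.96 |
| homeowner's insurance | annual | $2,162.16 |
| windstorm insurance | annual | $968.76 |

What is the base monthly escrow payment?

Municipal property tax: $9,051.96
Homeowner's insurance: $2,162.16
Windstorm insurance: $968.76
Yearly total = $9,051.96 + $2,162.16 + $968.76 = $12,182.88
Per month = $12,182.88 / 12 = $1,015.24

$1,015.24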